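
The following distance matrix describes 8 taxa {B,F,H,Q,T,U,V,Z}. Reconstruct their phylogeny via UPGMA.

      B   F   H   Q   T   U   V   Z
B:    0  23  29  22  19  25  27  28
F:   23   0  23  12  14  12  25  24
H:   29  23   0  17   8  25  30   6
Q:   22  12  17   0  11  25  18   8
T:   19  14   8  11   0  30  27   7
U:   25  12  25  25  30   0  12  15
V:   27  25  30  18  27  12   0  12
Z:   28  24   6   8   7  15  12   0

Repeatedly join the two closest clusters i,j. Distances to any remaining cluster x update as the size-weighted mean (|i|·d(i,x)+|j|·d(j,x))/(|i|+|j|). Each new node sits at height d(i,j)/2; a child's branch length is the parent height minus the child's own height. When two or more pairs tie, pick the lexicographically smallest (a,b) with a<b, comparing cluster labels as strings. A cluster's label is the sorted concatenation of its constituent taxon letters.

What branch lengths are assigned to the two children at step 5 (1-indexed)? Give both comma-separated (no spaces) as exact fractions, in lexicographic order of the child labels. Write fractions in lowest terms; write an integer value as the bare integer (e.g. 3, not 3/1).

25/12,13/3

step 1: merge (H,Z) at d=6; branch lengths H→3, Z→3; new cluster HZ
  updated: d(B,HZ)=57/2, d(F,HZ)=47/2, d(HZ,Q)=25/2, d(HZ,T)=15/2, d(HZ,U)=20, d(HZ,V)=21
step 2: merge (HZ,T) at d=15/2; branch lengths HZ→3/4, T→15/4; new cluster HTZ
  updated: d(B,HTZ)=76/3, d(F,HTZ)=61/3, d(HTZ,Q)=12, d(HTZ,U)=70/3, d(HTZ,V)=23
step 3: merge (F,Q) at d=12; branch lengths F→6, Q→6; new cluster FQ
  updated: d(B,FQ)=45/2, d(FQ,HTZ)=97/6, d(FQ,U)=37/2, d(FQ,V)=43/2
step 4: merge (U,V) at d=12; branch lengths U→6, V→6; new cluster UV
  updated: d(B,UV)=26, d(FQ,UV)=20, d(HTZ,UV)=139/6
step 5: merge (FQ,HTZ) at d=97/6; branch lengths FQ→25/12, HTZ→13/3; new cluster FHQTZ
  updated: d(B,FHQTZ)=121/5, d(FHQTZ,UV)=219/10
step 6: merge (FHQTZ,UV) at d=219/10; branch lengths FHQTZ→43/15, UV→99/20; new cluster FHQTUVZ
  updated: d(B,FHQTUVZ)=173/7
step 7: merge (B,FHQTUVZ) at d=173/7; branch lengths B→173/14, FHQTUVZ→197/140; new cluster BFHQTUVZ
final tree: (B:173/14,(((F:6,Q:6):25/12,((H:3,Z:3):3/4,T:15/4):13/3):43/15,(U:6,V:6):99/20):197/140)
total length: 26249/420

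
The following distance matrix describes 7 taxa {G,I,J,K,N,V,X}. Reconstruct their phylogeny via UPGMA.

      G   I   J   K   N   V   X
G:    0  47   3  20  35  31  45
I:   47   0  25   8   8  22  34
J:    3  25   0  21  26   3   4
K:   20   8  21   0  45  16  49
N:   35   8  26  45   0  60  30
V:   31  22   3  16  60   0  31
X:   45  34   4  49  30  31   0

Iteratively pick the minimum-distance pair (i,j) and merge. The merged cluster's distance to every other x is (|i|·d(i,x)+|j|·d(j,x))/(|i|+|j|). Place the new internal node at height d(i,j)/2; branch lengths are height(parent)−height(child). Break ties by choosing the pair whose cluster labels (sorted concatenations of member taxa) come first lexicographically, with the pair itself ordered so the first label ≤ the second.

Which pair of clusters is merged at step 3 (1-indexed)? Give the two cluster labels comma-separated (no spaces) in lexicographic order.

iteration 1: select G,J (d=3); attach at lengths (3/2, 3/2); label the merged cluster GJ
  updated: d(GJ,I)=36, d(GJ,K)=41/2, d(GJ,N)=61/2, d(GJ,V)=17, d(GJ,X)=49/2
iteration 2: select I,K (d=8); attach at lengths (4, 4); label the merged cluster IK
  updated: d(GJ,IK)=113/4, d(IK,N)=53/2, d(IK,V)=19, d(IK,X)=83/2
iteration 3: select GJ,V (d=17); attach at lengths (7, 17/2); label the merged cluster GJV
  updated: d(GJV,IK)=151/6, d(GJV,N)=121/3, d(GJV,X)=80/3
iteration 4: select GJV,IK (d=151/6); attach at lengths (49/12, 103/12); label the merged cluster GIJKV
  updated: d(GIJKV,N)=174/5, d(GIJKV,X)=163/5
iteration 5: select N,X (d=30); attach at lengths (15, 15); label the merged cluster NX
  updated: d(GIJKV,NX)=337/10
iteration 6: select GIJKV,NX (d=337/10); attach at lengths (64/15, 37/20); label the merged cluster GIJKNVX
final tree: ((((G:3/2,J:3/2):7,V:17/2):49/12,(I:4,K:4):103/12):64/15,(N:15,X:15):37/20)
total length: 4517/60

GJ,V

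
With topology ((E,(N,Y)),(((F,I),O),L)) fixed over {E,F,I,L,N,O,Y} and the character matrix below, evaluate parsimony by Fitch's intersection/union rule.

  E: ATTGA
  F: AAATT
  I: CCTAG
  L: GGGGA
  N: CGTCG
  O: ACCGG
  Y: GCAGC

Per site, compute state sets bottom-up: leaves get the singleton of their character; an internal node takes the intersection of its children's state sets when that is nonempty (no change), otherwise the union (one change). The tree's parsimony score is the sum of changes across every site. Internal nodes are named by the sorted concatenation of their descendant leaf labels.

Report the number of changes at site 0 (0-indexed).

NY@0: {C} ∪ {G} = {C,G} (union, +1)
ENY@0: {A} ∪ {C,G} = {A,C,G} (union, +1)
FI@0: {A} ∪ {C} = {A,C} (union, +1)
FIO@0: {A,C} ∩ {A} = {A} (intersection, +0)
FILO@0: {A} ∪ {G} = {A,G} (union, +1)
EFILNOY@0: {A,C,G} ∩ {A,G} = {A,G} (intersection, +0)
NY@1: {G} ∪ {C} = {C,G} (union, +1)
ENY@1: {T} ∪ {C,G} = {C,G,T} (union, +1)
FI@1: {A} ∪ {C} = {A,C} (union, +1)
FIO@1: {A,C} ∩ {C} = {C} (intersection, +0)
FILO@1: {C} ∪ {G} = {C,G} (union, +1)
EFILNOY@1: {C,G,T} ∩ {C,G} = {C,G} (intersection, +0)
NY@2: {T} ∪ {A} = {A,T} (union, +1)
ENY@2: {T} ∩ {A,T} = {T} (intersection, +0)
FI@2: {A} ∪ {T} = {A,T} (union, +1)
FIO@2: {A,T} ∪ {C} = {A,C,T} (union, +1)
FILO@2: {A,C,T} ∪ {G} = {A,C,G,T} (union, +1)
EFILNOY@2: {T} ∩ {A,C,G,T} = {T} (intersection, +0)
NY@3: {C} ∪ {G} = {C,G} (union, +1)
ENY@3: {G} ∩ {C,G} = {G} (intersection, +0)
FI@3: {T} ∪ {A} = {A,T} (union, +1)
FIO@3: {A,T} ∪ {G} = {A,G,T} (union, +1)
FILO@3: {A,G,T} ∩ {G} = {G} (intersection, +0)
EFILNOY@3: {G} ∩ {G} = {G} (intersection, +0)
NY@4: {G} ∪ {C} = {C,G} (union, +1)
ENY@4: {A} ∪ {C,G} = {A,C,G} (union, +1)
FI@4: {T} ∪ {G} = {G,T} (union, +1)
FIO@4: {G,T} ∩ {G} = {G} (intersection, +0)
FILO@4: {G} ∪ {A} = {A,G} (union, +1)
EFILNOY@4: {A,C,G} ∩ {A,G} = {A,G} (intersection, +0)
per-site changes: [4, 4, 4, 3, 4]; total = 19

4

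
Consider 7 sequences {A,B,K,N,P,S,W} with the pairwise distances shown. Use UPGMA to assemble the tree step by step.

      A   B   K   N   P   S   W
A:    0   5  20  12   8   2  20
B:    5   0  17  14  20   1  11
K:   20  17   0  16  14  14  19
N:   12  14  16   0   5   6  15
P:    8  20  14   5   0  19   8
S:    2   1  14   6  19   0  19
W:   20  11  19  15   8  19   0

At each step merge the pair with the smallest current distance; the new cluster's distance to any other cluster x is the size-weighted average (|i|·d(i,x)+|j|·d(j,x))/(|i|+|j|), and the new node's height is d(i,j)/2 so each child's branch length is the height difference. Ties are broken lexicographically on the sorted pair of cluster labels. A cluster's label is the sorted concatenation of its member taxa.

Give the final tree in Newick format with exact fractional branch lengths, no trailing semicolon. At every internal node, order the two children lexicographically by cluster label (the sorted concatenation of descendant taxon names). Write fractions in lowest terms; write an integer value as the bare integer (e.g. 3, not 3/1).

(((A:7/4,(B:1/2,S:1/2):5/4):65/12,((N:5/2,P:5/2):13/4,W:23/4):17/12):7/6,K:25/3)

step 1: merge (B,S) at d=1; branch lengths B→1/2, S→1/2; new cluster BS
  updated: d(A,BS)=7/2, d(BS,K)=31/2, d(BS,N)=10, d(BS,P)=39/2, d(BS,W)=15
step 2: merge (A,BS) at d=7/2; branch lengths A→7/4, BS→5/4; new cluster ABS
  updated: d(ABS,K)=17, d(ABS,N)=32/3, d(ABS,P)=47/3, d(ABS,W)=50/3
step 3: merge (N,P) at d=5; branch lengths N→5/2, P→5/2; new cluster NP
  updated: d(ABS,NP)=79/6, d(K,NP)=15, d(NP,W)=23/2
step 4: merge (NP,W) at d=23/2; branch lengths NP→13/4, W→23/4; new cluster NPW
  updated: d(ABS,NPW)=43/3, d(K,NPW)=49/3
step 5: merge (ABS,NPW) at d=43/3; branch lengths ABS→65/12, NPW→17/12; new cluster ABNPSW
  updated: d(ABNPSW,K)=50/3
step 6: merge (ABNPSW,K) at d=50/3; branch lengths ABNPSW→7/6, K→25/3; new cluster ABKNPSW
final tree: (((A:7/4,(B:1/2,S:1/2):5/4):65/12,((N:5/2,P:5/2):13/4,W:23/4):17/12):7/6,K:25/3)
total length: 103/3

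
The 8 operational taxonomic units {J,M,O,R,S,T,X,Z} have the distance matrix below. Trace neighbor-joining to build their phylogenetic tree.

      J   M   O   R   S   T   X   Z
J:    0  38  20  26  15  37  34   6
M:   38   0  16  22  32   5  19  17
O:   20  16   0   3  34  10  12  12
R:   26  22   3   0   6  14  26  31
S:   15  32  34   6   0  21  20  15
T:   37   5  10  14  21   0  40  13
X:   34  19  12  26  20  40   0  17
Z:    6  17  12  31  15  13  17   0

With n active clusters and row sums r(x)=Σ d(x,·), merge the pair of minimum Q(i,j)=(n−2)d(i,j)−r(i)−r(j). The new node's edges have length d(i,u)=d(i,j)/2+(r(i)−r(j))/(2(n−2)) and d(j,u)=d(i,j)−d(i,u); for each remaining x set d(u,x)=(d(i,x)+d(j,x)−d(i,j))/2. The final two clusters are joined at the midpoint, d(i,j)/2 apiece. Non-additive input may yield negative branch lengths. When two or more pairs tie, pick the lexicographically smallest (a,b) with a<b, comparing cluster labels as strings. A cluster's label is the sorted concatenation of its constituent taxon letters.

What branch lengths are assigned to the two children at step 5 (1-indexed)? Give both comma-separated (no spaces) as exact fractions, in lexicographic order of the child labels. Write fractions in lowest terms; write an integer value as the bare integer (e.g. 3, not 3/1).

1. join M+T (d=5, Q=-259) ⇒ MT; edges |M|=13/4, |T|=7/4
  updated: d(J,MT)=35, d(MT,O)=21/2, d(MT,R)=31/2, d(MT,S)=24, d(MT,X)=27, d(MT,Z)=25/2
2. join J+Z (d=6, Q=-399/2) ⇒ JZ; edges |J|=29/4, |Z|=-5/4
  updated: d(JZ,MT)=83/4, d(JZ,O)=13, d(JZ,R)=51/2, d(JZ,S)=12, d(JZ,X)=45/2
3. join R+S (d=6, Q=-148) ⇒ RS; edges |R|=1/2, |S|=11/2
  updated: d(JZ,RS)=63/4, d(MT,RS)=67/4, d(O,RS)=31/2, d(RS,X)=20
4. join O+X (d=12, Q=-193/2) ⇒ OX; edges |O|=11/12, |X|=133/12
  updated: d(JZ,OX)=47/4, d(MT,OX)=51/4, d(OX,RS)=47/4
5. join JZ+OX (d=47/4, Q=-61) ⇒ JOXZ; edges |JZ|=71/8, |OX|=23/8
  updated: d(JOXZ,MT)=87/8, d(JOXZ,RS)=63/8
6. join JOXZ+MT (d=87/8, Q=-71/2) ⇒ JMOTXZ; edges |JOXZ|=1, |MT|=79/8
  updated: d(JMOTXZ,RS)=55/8
7. join JMOTXZ+RS (d=55/8) ⇒ JMORSTXZ; edges |JMOTXZ|=55/16, |RS|=55/16
final tree: ((((J:29/4,Z:-5/4):71/8,(O:11/12,X:133/12):23/8):1,(M:13/4,T:7/4):79/8):55/16,(R:1/2,S:11/2):55/16)
total length: 117/2

71/8,23/8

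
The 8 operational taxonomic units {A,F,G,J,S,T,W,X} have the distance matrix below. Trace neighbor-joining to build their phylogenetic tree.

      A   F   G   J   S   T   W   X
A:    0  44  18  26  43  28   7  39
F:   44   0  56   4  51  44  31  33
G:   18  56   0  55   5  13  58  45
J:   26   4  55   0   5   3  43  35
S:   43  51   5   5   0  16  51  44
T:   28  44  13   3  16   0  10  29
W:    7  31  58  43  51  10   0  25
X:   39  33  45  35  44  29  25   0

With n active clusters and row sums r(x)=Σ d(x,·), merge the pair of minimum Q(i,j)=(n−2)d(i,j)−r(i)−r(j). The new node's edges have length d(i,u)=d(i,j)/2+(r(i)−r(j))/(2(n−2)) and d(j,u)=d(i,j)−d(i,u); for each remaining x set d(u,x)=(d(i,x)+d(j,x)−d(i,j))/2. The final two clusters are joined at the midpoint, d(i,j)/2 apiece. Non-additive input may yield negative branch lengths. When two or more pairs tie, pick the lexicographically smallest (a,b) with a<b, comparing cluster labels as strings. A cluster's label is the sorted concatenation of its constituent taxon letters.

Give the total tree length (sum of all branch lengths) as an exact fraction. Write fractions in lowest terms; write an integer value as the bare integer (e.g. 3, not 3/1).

1311/16

1. join G+S (d=5, Q=-435) ⇒ GS; edges |G|=65/12, |S|=-5/12
  updated: d(A,GS)=28, d(F,GS)=51, d(GS,J)=55/2, d(GS,T)=12, d(GS,W)=52, d(GS,X)=42
2. join F+J (d=4, Q=-651/2) ⇒ FJ; edges |F|=177/20, |J|=-97/20
  updated: d(A,FJ)=33, d(FJ,GS)=149/4, d(FJ,T)=43/2, d(FJ,W)=35, d(FJ,X)=32
3. join A+W (d=7, Q=-236) ⇒ AW; edges |A|=17/4, |W|=11/4
  updated: d(AW,FJ)=61/2, d(AW,GS)=73/2, d(AW,T)=31/2, d(AW,X)=57/2
4. join GS+T (d=12, Q=-679/4) ⇒ GST; edges |GS|=343/24, |T|=-55/24
  updated: d(AW,GST)=20, d(FJ,GST)=187/8, d(GST,X)=59/2
5. join AW+X (d=57/2, Q=-112) ⇒ AWX; edges |AW|=23/2, |X|=17
  updated: d(AWX,FJ)=17, d(AWX,GST)=21/2
6. join AWX+FJ (d=17, Q=-407/8) ⇒ AFJWX; edges |AWX|=33/16, |FJ|=239/16
  updated: d(AFJWX,GST)=135/16
7. join AFJWX+GST (d=135/16) ⇒ AFGJSTWX; edges |AFJWX|=135/32, |GST|=135/32
final tree: ((((A:17/4,W:11/4):23/2,X:17):33/16,(F:177/20,J:-97/20):239/16):135/32,((G:65/12,S:-5/12):343/24,T:-55/24):135/32)
total length: 1311/16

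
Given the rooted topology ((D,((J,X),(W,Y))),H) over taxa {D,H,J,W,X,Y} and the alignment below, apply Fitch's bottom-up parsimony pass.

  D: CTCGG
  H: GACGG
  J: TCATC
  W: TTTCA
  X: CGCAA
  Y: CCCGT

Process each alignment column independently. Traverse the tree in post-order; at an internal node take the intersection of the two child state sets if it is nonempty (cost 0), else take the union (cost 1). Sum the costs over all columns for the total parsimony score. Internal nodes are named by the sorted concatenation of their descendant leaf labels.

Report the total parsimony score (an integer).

15

JX@0: {T} ∪ {C} = {C,T} (union, +1)
WY@0: {T} ∪ {C} = {C,T} (union, +1)
JWXY@0: {C,T} ∩ {C,T} = {C,T} (intersection, +0)
DJWXY@0: {C} ∩ {C,T} = {C} (intersection, +0)
DHJWXY@0: {C} ∪ {G} = {C,G} (union, +1)
JX@1: {C} ∪ {G} = {C,G} (union, +1)
WY@1: {T} ∪ {C} = {C,T} (union, +1)
JWXY@1: {C,G} ∩ {C,T} = {C} (intersection, +0)
DJWXY@1: {T} ∪ {C} = {C,T} (union, +1)
DHJWXY@1: {C,T} ∪ {A} = {A,C,T} (union, +1)
JX@2: {A} ∪ {C} = {A,C} (union, +1)
WY@2: {T} ∪ {C} = {C,T} (union, +1)
JWXY@2: {A,C} ∩ {C,T} = {C} (intersection, +0)
DJWXY@2: {C} ∩ {C} = {C} (intersection, +0)
DHJWXY@2: {C} ∩ {C} = {C} (intersection, +0)
JX@3: {T} ∪ {A} = {A,T} (union, +1)
WY@3: {C} ∪ {G} = {C,G} (union, +1)
JWXY@3: {A,T} ∪ {C,G} = {A,C,G,T} (union, +1)
DJWXY@3: {G} ∩ {A,C,G,T} = {G} (intersection, +0)
DHJWXY@3: {G} ∩ {G} = {G} (intersection, +0)
JX@4: {C} ∪ {A} = {A,C} (union, +1)
WY@4: {A} ∪ {T} = {A,T} (union, +1)
JWXY@4: {A,C} ∩ {A,T} = {A} (intersection, +0)
DJWXY@4: {G} ∪ {A} = {A,G} (union, +1)
DHJWXY@4: {A,G} ∩ {G} = {G} (intersection, +0)
per-site changes: [3, 4, 2, 3, 3]; total = 15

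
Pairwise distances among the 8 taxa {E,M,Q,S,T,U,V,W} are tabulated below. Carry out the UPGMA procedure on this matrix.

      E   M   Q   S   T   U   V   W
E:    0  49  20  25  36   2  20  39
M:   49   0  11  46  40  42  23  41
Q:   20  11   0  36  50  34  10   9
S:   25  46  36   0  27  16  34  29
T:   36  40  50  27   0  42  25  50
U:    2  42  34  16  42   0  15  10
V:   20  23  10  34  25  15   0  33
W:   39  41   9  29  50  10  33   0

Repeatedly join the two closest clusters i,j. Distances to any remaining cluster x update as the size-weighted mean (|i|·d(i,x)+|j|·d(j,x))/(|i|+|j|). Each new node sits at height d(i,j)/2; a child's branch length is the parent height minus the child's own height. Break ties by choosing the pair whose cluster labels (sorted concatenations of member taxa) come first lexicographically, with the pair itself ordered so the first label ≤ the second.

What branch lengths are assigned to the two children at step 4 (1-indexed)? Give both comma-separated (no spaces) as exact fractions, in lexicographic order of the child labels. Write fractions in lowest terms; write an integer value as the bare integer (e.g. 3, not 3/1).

41/12,23/3

1. join E+U (d=2) ⇒ EU; edges |E|=1, |U|=1
  updated: d(EU,M)=91/2, d(EU,Q)=27, d(EU,S)=41/2, d(EU,T)=39, d(EU,V)=35/2, d(EU,W)=49/2
2. join Q+W (d=9) ⇒ QW; edges |Q|=9/2, |W|=9/2
  updated: d(EU,QW)=103/4, d(M,QW)=26, d(QW,S)=65/2, d(QW,T)=50, d(QW,V)=43/2
3. join EU+V (d=35/2) ⇒ EUV; edges |EU|=31/4, |V|=35/4
  updated: d(EUV,M)=38, d(EUV,QW)=73/3, d(EUV,S)=25, d(EUV,T)=103/3
4. join EUV+QW (d=73/3) ⇒ EQUVW; edges |EUV|=41/12, |QW|=23/3
  updated: d(EQUVW,M)=166/5, d(EQUVW,S)=28, d(EQUVW,T)=203/5
5. join S+T (d=27) ⇒ ST; edges |S|=27/2, |T|=27/2
  updated: d(EQUVW,ST)=343/10, d(M,ST)=43
6. join EQUVW+M (d=166/5) ⇒ EMQUVW; edges |EQUVW|=133/30, |M|=83/5
  updated: d(EMQUVW,ST)=143/4
7. join EMQUVW+ST (d=143/4) ⇒ EMQSTUVW; edges |EMQUVW|=51/40, |ST|=35/8
final tree: (((((E:1,U:1):31/4,V:35/4):41/12,(Q:9/2,W:9/2):23/3):133/30,M:83/5):51/40,(S:27/2,T:27/2):35/8)
total length: 1384/15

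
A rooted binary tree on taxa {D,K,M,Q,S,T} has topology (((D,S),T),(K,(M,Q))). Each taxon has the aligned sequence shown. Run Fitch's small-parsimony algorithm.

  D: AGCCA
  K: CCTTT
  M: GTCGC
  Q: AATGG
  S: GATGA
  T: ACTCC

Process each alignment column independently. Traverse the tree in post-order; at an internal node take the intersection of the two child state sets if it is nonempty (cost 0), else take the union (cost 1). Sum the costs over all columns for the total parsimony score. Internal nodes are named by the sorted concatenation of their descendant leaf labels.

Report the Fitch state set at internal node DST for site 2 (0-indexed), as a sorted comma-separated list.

T

site 0, node DS: D={A} ∪ S={G} → {A,G} (+1)
site 0, node DST: DS={A,G} ∩ T={A} → {A} (+0)
site 0, node MQ: M={G} ∪ Q={A} → {A,G} (+1)
site 0, node KMQ: K={C} ∪ MQ={A,G} → {A,C,G} (+1)
site 0, node DKMQST: DST={A} ∩ KMQ={A,C,G} → {A} (+0)
site 1, node DS: D={G} ∪ S={A} → {A,G} (+1)
site 1, node DST: DS={A,G} ∪ T={C} → {A,C,G} (+1)
site 1, node MQ: M={T} ∪ Q={A} → {A,T} (+1)
site 1, node KMQ: K={C} ∪ MQ={A,T} → {A,C,T} (+1)
site 1, node DKMQST: DST={A,C,G} ∩ KMQ={A,C,T} → {A,C} (+0)
site 2, node DS: D={C} ∪ S={T} → {C,T} (+1)
site 2, node DST: DS={C,T} ∩ T={T} → {T} (+0)
site 2, node MQ: M={C} ∪ Q={T} → {C,T} (+1)
site 2, node KMQ: K={T} ∩ MQ={C,T} → {T} (+0)
site 2, node DKMQST: DST={T} ∩ KMQ={T} → {T} (+0)
site 3, node DS: D={C} ∪ S={G} → {C,G} (+1)
site 3, node DST: DS={C,G} ∩ T={C} → {C} (+0)
site 3, node MQ: M={G} ∩ Q={G} → {G} (+0)
site 3, node KMQ: K={T} ∪ MQ={G} → {G,T} (+1)
site 3, node DKMQST: DST={C} ∪ KMQ={G,T} → {C,G,T} (+1)
site 4, node DS: D={A} ∩ S={A} → {A} (+0)
site 4, node DST: DS={A} ∪ T={C} → {A,C} (+1)
site 4, node MQ: M={C} ∪ Q={G} → {C,G} (+1)
site 4, node KMQ: K={T} ∪ MQ={C,G} → {C,G,T} (+1)
site 4, node DKMQST: DST={A,C} ∩ KMQ={C,G,T} → {C} (+0)
per-site changes: [3, 4, 2, 3, 3]; total = 15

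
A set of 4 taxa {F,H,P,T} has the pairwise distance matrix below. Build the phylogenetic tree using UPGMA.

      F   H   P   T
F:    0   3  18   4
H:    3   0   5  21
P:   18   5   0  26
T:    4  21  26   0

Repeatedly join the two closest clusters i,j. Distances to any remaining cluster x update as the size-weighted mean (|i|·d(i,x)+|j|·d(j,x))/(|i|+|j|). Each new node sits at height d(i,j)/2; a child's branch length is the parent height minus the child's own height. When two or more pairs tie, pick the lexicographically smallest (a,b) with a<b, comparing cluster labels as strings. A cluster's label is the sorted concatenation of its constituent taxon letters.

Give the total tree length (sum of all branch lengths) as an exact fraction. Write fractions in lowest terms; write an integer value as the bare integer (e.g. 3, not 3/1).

97/4

1. join F+H (d=3) ⇒ FH; edges |F|=3/2, |H|=3/2
  updated: d(FH,P)=23/2, d(FH,T)=25/2
2. join FH+P (d=23/2) ⇒ FHP; edges |FH|=17/4, |P|=23/4
  updated: d(FHP,T)=17
3. join FHP+T (d=17) ⇒ FHPT; edges |FHP|=11/4, |T|=17/2
final tree: (((F:3/2,H:3/2):17/4,P:23/4):11/4,T:17/2)
total length: 97/4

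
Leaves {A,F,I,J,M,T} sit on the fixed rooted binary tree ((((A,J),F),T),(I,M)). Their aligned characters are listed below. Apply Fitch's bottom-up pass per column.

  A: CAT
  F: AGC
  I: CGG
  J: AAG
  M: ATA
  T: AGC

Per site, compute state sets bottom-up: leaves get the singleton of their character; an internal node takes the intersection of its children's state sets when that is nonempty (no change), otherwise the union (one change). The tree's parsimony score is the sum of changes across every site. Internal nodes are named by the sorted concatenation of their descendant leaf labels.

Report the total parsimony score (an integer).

8

AJ@0: {C} ∪ {A} = {A,C} (union, +1)
AFJ@0: {A,C} ∩ {A} = {A} (intersection, +0)
AFJT@0: {A} ∩ {A} = {A} (intersection, +0)
IM@0: {C} ∪ {A} = {A,C} (union, +1)
AFIJMT@0: {A} ∩ {A,C} = {A} (intersection, +0)
AJ@1: {A} ∩ {A} = {A} (intersection, +0)
AFJ@1: {A} ∪ {G} = {A,G} (union, +1)
AFJT@1: {A,G} ∩ {G} = {G} (intersection, +0)
IM@1: {G} ∪ {T} = {G,T} (union, +1)
AFIJMT@1: {G} ∩ {G,T} = {G} (intersection, +0)
AJ@2: {T} ∪ {G} = {G,T} (union, +1)
AFJ@2: {G,T} ∪ {C} = {C,G,T} (union, +1)
AFJT@2: {C,G,T} ∩ {C} = {C} (intersection, +0)
IM@2: {G} ∪ {A} = {A,G} (union, +1)
AFIJMT@2: {C} ∪ {A,G} = {A,C,G} (union, +1)
per-site changes: [2, 2, 4]; total = 8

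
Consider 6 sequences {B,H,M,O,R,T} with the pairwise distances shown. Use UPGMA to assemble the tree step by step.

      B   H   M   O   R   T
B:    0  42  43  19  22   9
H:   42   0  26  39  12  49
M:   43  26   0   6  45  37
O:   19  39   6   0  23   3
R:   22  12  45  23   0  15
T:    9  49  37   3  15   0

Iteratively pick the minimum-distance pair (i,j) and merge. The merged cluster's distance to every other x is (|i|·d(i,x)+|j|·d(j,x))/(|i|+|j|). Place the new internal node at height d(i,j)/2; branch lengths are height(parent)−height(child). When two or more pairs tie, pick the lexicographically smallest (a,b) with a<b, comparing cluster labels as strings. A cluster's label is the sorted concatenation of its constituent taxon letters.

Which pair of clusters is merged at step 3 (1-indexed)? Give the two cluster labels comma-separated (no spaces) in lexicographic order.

B,OT

step 1: merge (O,T) at d=3; branch lengths O→3/2, T→3/2; new cluster OT
  updated: d(B,OT)=14, d(H,OT)=44, d(M,OT)=43/2, d(OT,R)=19
step 2: merge (H,R) at d=12; branch lengths H→6, R→6; new cluster HR
  updated: d(B,HR)=32, d(HR,M)=71/2, d(HR,OT)=63/2
step 3: merge (B,OT) at d=14; branch lengths B→7, OT→11/2; new cluster BOT
  updated: d(BOT,HR)=95/3, d(BOT,M)=86/3
step 4: merge (BOT,M) at d=86/3; branch lengths BOT→22/3, M→43/3; new cluster BMOT
  updated: d(BMOT,HR)=261/8
step 5: merge (BMOT,HR) at d=261/8; branch lengths BMOT→95/48, HR→165/16; new cluster BHMORT
final tree: (((B:7,(O:3/2,T:3/2):11/2):22/3,M:43/3):95/48,(H:6,R:6):165/16)
total length: 1475/24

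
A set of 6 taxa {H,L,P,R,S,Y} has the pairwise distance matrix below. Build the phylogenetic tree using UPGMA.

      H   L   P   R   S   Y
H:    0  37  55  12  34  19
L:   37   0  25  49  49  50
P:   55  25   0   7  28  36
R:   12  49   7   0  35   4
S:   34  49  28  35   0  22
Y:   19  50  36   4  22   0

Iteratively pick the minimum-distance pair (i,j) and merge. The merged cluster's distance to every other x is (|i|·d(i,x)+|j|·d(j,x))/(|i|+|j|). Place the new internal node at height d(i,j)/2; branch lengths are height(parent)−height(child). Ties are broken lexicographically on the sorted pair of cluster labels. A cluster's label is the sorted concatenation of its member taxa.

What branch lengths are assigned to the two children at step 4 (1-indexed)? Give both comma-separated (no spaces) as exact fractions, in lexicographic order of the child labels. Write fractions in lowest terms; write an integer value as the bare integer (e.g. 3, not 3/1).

iteration 1: select R,Y (d=4); attach at lengths (2, 2); label the merged cluster RY
  updated: d(H,RY)=31/2, d(L,RY)=99/2, d(P,RY)=43/2, d(RY,S)=57/2
iteration 2: select H,RY (d=31/2); attach at lengths (31/4, 23/4); label the merged cluster HRY
  updated: d(HRY,L)=136/3, d(HRY,P)=98/3, d(HRY,S)=91/3
iteration 3: select L,P (d=25); attach at lengths (25/2, 25/2); label the merged cluster LP
  updated: d(HRY,LP)=39, d(LP,S)=77/2
iteration 4: select HRY,S (d=91/3); attach at lengths (89/12, 91/6); label the merged cluster HRSY
  updated: d(HRSY,LP)=311/8
iteration 5: select HRSY,LP (d=311/8); attach at lengths (205/48, 111/16); label the merged cluster HLPRSY
final tree: (((H:31/4,(R:2,Y:2):23/4):89/12,S:91/6):205/48,(L:25/2,P:25/2):111/16)
total length: 1831/24

89/12,91/6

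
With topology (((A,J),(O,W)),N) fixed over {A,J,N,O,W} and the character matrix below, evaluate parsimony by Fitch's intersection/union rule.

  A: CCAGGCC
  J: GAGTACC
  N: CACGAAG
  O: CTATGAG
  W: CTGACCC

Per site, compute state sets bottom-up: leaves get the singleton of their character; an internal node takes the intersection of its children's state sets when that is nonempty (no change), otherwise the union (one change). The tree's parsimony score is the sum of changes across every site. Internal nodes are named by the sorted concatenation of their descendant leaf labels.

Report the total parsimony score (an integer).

AJ@0: {C} ∪ {G} = {C,G} (union, +1)
OW@0: {C} ∩ {C} = {C} (intersection, +0)
AJOW@0: {C,G} ∩ {C} = {C} (intersection, +0)
AJNOW@0: {C} ∩ {C} = {C} (intersection, +0)
AJ@1: {C} ∪ {A} = {A,C} (union, +1)
OW@1: {T} ∩ {T} = {T} (intersection, +0)
AJOW@1: {A,C} ∪ {T} = {A,C,T} (union, +1)
AJNOW@1: {A,C,T} ∩ {A} = {A} (intersection, +0)
AJ@2: {A} ∪ {G} = {A,G} (union, +1)
OW@2: {A} ∪ {G} = {A,G} (union, +1)
AJOW@2: {A,G} ∩ {A,G} = {A,G} (intersection, +0)
AJNOW@2: {A,G} ∪ {C} = {A,C,G} (union, +1)
AJ@3: {G} ∪ {T} = {G,T} (union, +1)
OW@3: {T} ∪ {A} = {A,T} (union, +1)
AJOW@3: {G,T} ∩ {A,T} = {T} (intersection, +0)
AJNOW@3: {T} ∪ {G} = {G,T} (union, +1)
AJ@4: {G} ∪ {A} = {A,G} (union, +1)
OW@4: {G} ∪ {C} = {C,G} (union, +1)
AJOW@4: {A,G} ∩ {C,G} = {G} (intersection, +0)
AJNOW@4: {G} ∪ {A} = {A,G} (union, +1)
AJ@5: {C} ∩ {C} = {C} (intersection, +0)
OW@5: {A} ∪ {C} = {A,C} (union, +1)
AJOW@5: {C} ∩ {A,C} = {C} (intersection, +0)
AJNOW@5: {C} ∪ {A} = {A,C} (union, +1)
AJ@6: {C} ∩ {C} = {C} (intersection, +0)
OW@6: {G} ∪ {C} = {C,G} (union, +1)
AJOW@6: {C} ∩ {C,G} = {C} (intersection, +0)
AJNOW@6: {C} ∪ {G} = {C,G} (union, +1)
per-site changes: [1, 2, 3, 3, 3, 2, 2]; total = 16

16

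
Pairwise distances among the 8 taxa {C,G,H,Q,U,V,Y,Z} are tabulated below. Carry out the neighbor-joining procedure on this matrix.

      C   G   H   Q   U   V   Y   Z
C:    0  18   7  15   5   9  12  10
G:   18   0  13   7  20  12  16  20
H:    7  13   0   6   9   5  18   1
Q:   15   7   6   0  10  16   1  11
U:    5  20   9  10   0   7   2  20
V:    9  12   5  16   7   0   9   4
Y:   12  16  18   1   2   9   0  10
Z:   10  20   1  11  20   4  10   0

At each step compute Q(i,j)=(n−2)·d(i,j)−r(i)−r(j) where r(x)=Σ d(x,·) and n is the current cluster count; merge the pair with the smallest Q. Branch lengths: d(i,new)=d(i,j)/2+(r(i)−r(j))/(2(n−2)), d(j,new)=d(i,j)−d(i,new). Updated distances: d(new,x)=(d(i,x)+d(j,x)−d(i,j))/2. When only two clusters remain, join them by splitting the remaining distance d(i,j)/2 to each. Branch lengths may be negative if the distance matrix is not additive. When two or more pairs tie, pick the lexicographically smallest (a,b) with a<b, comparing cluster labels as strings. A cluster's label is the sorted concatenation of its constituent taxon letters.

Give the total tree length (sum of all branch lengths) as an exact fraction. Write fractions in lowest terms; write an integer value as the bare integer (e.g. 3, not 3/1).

955/32

iteration 1: select G,Q (d=7, Q=-130); attach at lengths (41/6, 1/6); label the merged cluster GQ
  updated: d(C,GQ)=13, d(GQ,H)=6, d(GQ,U)=23/2, d(GQ,V)=21/2, d(GQ,Y)=5, d(GQ,Z)=12
iteration 2: select U,Y (d=2, Q=-201/2); attach at lengths (17/20, 23/20); label the merged cluster UY
  updated: d(C,UY)=15/2, d(GQ,UY)=29/4, d(H,UY)=25/2, d(UY,V)=7, d(UY,Z)=14
iteration 3: select H,Z (d=1, Q=-137/2); attach at lengths (-11/16, 27/16); label the merged cluster HZ
  updated: d(C,HZ)=8, d(GQ,HZ)=17/2, d(HZ,UY)=51/4, d(HZ,V)=4
iteration 4: select GQ,UY (d=29/4, Q=-52); attach at lengths (53/12, 17/6); label the merged cluster GQUY
  updated: d(C,GQUY)=53/8, d(GQUY,HZ)=7, d(GQUY,V)=41/8
iteration 5: select C,GQUY (d=53/8, Q=-233/8); attach at lengths (145/32, 67/32); label the merged cluster CGQUY
  updated: d(CGQUY,HZ)=67/16, d(CGQUY,V)=15/4
iteration 6: select CGQUY,HZ (d=67/16, Q=-191/16); attach at lengths (63/32, 71/32); label the merged cluster CGHQUYZ
  updated: d(CGHQUYZ,V)=57/32
iteration 7: select CGHQUYZ,V (d=57/32); attach at lengths (57/64, 57/64); label the merged cluster CGHQUVYZ
final tree: (((C:145/32,((G:41/6,Q:1/6):53/12,(U:17/20,Y:23/20):17/6):67/32):63/32,(H:-11/16,Z:27/16):71/32):57/64,V:57/64)
total length: 955/32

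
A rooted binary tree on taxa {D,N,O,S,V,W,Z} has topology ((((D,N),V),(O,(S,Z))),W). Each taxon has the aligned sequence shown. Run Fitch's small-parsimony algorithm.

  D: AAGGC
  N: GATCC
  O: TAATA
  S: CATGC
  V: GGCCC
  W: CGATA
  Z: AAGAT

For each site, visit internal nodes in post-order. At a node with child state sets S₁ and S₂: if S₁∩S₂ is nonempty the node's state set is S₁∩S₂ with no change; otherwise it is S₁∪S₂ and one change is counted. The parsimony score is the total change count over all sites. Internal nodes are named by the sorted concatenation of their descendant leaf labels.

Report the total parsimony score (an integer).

18

DN@0: {A} ∪ {G} = {A,G} (union, +1)
DNV@0: {A,G} ∩ {G} = {G} (intersection, +0)
SZ@0: {C} ∪ {A} = {A,C} (union, +1)
OSZ@0: {T} ∪ {A,C} = {A,C,T} (union, +1)
DNOSVZ@0: {G} ∪ {A,C,T} = {A,C,G,T} (union, +1)
DNOSVWZ@0: {A,C,G,T} ∩ {C} = {C} (intersection, +0)
DN@1: {A} ∩ {A} = {A} (intersection, +0)
DNV@1: {A} ∪ {G} = {A,G} (union, +1)
SZ@1: {A} ∩ {A} = {A} (intersection, +0)
OSZ@1: {A} ∩ {A} = {A} (intersection, +0)
DNOSVZ@1: {A,G} ∩ {A} = {A} (intersection, +0)
DNOSVWZ@1: {A} ∪ {G} = {A,G} (union, +1)
DN@2: {G} ∪ {T} = {G,T} (union, +1)
DNV@2: {G,T} ∪ {C} = {C,G,T} (union, +1)
SZ@2: {T} ∪ {G} = {G,T} (union, +1)
OSZ@2: {A} ∪ {G,T} = {A,G,T} (union, +1)
DNOSVZ@2: {C,G,T} ∩ {A,G,T} = {G,T} (intersection, +0)
DNOSVWZ@2: {G,T} ∪ {A} = {A,G,T} (union, +1)
DN@3: {G} ∪ {C} = {C,G} (union, +1)
DNV@3: {C,G} ∩ {C} = {C} (intersection, +0)
SZ@3: {G} ∪ {A} = {A,G} (union, +1)
OSZ@3: {T} ∪ {A,G} = {A,G,T} (union, +1)
DNOSVZ@3: {C} ∪ {A,G,T} = {A,C,G,T} (union, +1)
DNOSVWZ@3: {A,C,G,T} ∩ {T} = {T} (intersection, +0)
DN@4: {C} ∩ {C} = {C} (intersection, +0)
DNV@4: {C} ∩ {C} = {C} (intersection, +0)
SZ@4: {C} ∪ {T} = {C,T} (union, +1)
OSZ@4: {A} ∪ {C,T} = {A,C,T} (union, +1)
DNOSVZ@4: {C} ∩ {A,C,T} = {C} (intersection, +0)
DNOSVWZ@4: {C} ∪ {A} = {A,C} (union, +1)
per-site changes: [4, 2, 5, 4, 3]; total = 18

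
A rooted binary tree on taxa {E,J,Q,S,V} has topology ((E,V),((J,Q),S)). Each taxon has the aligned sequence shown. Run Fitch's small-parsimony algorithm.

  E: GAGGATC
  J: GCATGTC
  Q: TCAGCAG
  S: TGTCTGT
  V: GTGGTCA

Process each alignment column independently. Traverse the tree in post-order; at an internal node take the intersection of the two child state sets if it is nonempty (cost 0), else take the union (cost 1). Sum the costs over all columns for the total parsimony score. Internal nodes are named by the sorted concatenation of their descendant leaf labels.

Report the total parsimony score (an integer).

18

[col 0] EV: children E:{G}, V:{G} ∩→ {G}; cost 0
[col 0] JQ: children J:{G}, Q:{T} ∪→ {G,T}; cost 1
[col 0] JQS: children JQ:{G,T}, S:{T} ∩→ {T}; cost 0
[col 0] EJQSV: children EV:{G}, JQS:{T} ∪→ {G,T}; cost 1
[col 1] EV: children E:{A}, V:{T} ∪→ {A,T}; cost 1
[col 1] JQ: children J:{C}, Q:{C} ∩→ {C}; cost 0
[col 1] JQS: children JQ:{C}, S:{G} ∪→ {C,G}; cost 1
[col 1] EJQSV: children EV:{A,T}, JQS:{C,G} ∪→ {A,C,G,T}; cost 1
[col 2] EV: children E:{G}, V:{G} ∩→ {G}; cost 0
[col 2] JQ: children J:{A}, Q:{A} ∩→ {A}; cost 0
[col 2] JQS: children JQ:{A}, S:{T} ∪→ {A,T}; cost 1
[col 2] EJQSV: children EV:{G}, JQS:{A,T} ∪→ {A,G,T}; cost 1
[col 3] EV: children E:{G}, V:{G} ∩→ {G}; cost 0
[col 3] JQ: children J:{T}, Q:{G} ∪→ {G,T}; cost 1
[col 3] JQS: children JQ:{G,T}, S:{C} ∪→ {C,G,T}; cost 1
[col 3] EJQSV: children EV:{G}, JQS:{C,G,T} ∩→ {G}; cost 0
[col 4] EV: children E:{A}, V:{T} ∪→ {A,T}; cost 1
[col 4] JQ: children J:{G}, Q:{C} ∪→ {C,G}; cost 1
[col 4] JQS: children JQ:{C,G}, S:{T} ∪→ {C,G,T}; cost 1
[col 4] EJQSV: children EV:{A,T}, JQS:{C,G,T} ∩→ {T}; cost 0
[col 5] EV: children E:{T}, V:{C} ∪→ {C,T}; cost 1
[col 5] JQ: children J:{T}, Q:{A} ∪→ {A,T}; cost 1
[col 5] JQS: children JQ:{A,T}, S:{G} ∪→ {A,G,T}; cost 1
[col 5] EJQSV: children EV:{C,T}, JQS:{A,G,T} ∩→ {T}; cost 0
[col 6] EV: children E:{C}, V:{A} ∪→ {A,C}; cost 1
[col 6] JQ: children J:{C}, Q:{G} ∪→ {C,G}; cost 1
[col 6] JQS: children JQ:{C,G}, S:{T} ∪→ {C,G,T}; cost 1
[col 6] EJQSV: children EV:{A,C}, JQS:{C,G,T} ∩→ {C}; cost 0
per-site changes: [2, 3, 2, 2, 3, 3, 3]; total = 18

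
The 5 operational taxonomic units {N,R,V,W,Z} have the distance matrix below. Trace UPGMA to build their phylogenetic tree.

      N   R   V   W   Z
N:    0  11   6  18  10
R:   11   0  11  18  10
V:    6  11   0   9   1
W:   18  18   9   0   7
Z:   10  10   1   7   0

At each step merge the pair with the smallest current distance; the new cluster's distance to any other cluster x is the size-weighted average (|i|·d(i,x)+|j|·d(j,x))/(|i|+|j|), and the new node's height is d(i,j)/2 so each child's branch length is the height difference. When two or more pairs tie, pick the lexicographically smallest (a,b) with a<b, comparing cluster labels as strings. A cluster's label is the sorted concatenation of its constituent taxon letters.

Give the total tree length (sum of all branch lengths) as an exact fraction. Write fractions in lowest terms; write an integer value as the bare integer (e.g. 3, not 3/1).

137/6

iteration 1: select V,Z (d=1); attach at lengths (1/2, 1/2); label the merged cluster VZ
  updated: d(N,VZ)=8, d(R,VZ)=21/2, d(VZ,W)=8
iteration 2: select N,VZ (d=8); attach at lengths (4, 7/2); label the merged cluster NVZ
  updated: d(NVZ,R)=32/3, d(NVZ,W)=34/3
iteration 3: select NVZ,R (d=32/3); attach at lengths (4/3, 16/3); label the merged cluster NRVZ
  updated: d(NRVZ,W)=13
iteration 4: select NRVZ,W (d=13); attach at lengths (7/6, 13/2); label the merged cluster NRVWZ
final tree: (((N:4,(V:1/2,Z:1/2):7/2):4/3,R:16/3):7/6,W:13/2)
total length: 137/6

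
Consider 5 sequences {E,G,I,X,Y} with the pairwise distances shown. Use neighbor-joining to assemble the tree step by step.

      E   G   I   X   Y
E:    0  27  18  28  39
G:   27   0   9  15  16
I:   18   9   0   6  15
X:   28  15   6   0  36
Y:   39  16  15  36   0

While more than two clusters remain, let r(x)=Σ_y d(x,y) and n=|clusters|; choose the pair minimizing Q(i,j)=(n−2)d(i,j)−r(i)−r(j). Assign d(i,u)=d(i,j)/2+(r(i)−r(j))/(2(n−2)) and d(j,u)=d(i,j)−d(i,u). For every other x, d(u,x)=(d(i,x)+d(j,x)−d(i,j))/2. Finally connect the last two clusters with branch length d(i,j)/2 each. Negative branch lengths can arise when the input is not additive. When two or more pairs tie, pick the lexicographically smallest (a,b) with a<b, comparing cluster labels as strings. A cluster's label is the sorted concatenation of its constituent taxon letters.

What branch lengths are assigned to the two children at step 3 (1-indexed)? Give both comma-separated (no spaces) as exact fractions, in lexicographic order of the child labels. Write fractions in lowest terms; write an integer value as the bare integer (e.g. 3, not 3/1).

iteration 1: select G,Y (d=16, Q=-125); attach at lengths (3/2, 29/2); label the merged cluster GY
  updated: d(E,GY)=25, d(GY,I)=4, d(GY,X)=35/2
iteration 2: select E,GY (d=25, Q=-135/2); attach at lengths (149/8, 51/8); label the merged cluster EGY
  updated: d(EGY,I)=-3/2, d(EGY,X)=41/4
iteration 3: select EGY,I (d=-3/2, Q=-59/4); attach at lengths (11/8, -23/8); label the merged cluster EGIY
  updated: d(EGIY,X)=71/8
iteration 4: select EGIY,X (d=71/8); attach at lengths (71/16, 71/16); label the merged cluster EGIXY
final tree: (((E:149/8,(G:3/2,Y:29/2):51/8):11/8,I:-23/8):71/16,X:71/16)
total length: 387/8

11/8,-23/8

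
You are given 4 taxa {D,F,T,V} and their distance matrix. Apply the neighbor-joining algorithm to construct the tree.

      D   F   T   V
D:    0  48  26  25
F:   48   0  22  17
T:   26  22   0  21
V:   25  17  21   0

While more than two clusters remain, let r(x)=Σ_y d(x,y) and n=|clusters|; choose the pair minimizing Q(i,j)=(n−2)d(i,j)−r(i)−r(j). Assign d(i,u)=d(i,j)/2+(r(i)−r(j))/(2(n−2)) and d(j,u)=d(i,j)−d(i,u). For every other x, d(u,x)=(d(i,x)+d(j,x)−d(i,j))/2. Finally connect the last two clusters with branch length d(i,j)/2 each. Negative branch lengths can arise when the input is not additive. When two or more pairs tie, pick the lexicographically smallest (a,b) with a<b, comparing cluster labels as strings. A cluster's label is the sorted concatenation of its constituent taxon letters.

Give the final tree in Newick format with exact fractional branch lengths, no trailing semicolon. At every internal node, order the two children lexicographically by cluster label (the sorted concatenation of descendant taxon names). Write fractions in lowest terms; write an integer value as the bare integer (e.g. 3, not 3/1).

iteration 1: select D,T (d=26, Q=-116); attach at lengths (41/2, 11/2); label the merged cluster DT
  updated: d(DT,F)=22, d(DT,V)=10
iteration 2: select DT,F (d=22, Q=-49); attach at lengths (15/2, 29/2); label the merged cluster DFT
  updated: d(DFT,V)=5/2
iteration 3: select DFT,V (d=5/2); attach at lengths (5/4, 5/4); label the merged cluster DFTV
final tree: (((D:41/2,T:11/2):15/2,F:29/2):5/4,V:5/4)
total length: 101/2

(((D:41/2,T:11/2):15/2,F:29/2):5/4,V:5/4)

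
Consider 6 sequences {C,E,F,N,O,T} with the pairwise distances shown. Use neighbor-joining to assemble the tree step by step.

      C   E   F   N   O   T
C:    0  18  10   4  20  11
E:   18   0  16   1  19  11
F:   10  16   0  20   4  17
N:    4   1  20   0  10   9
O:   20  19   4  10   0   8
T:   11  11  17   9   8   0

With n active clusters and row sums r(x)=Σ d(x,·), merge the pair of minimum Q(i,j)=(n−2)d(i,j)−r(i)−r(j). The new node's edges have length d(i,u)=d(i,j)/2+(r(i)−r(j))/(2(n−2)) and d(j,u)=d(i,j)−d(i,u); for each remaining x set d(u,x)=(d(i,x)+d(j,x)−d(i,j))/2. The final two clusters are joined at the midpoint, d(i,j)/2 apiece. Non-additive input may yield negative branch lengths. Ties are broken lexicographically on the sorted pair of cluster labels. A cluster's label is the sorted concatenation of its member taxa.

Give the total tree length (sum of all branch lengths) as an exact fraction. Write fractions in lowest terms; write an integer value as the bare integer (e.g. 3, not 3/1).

iteration 1: select F,O (d=4, Q=-112); attach at lengths (11/4, 5/4); label the merged cluster FO
  updated: d(C,FO)=13, d(E,FO)=31/2, d(FO,N)=13, d(FO,T)=21/2
iteration 2: select E,N (d=1, Q=-139/2); attach at lengths (43/12, -31/12); label the merged cluster EN
  updated: d(C,EN)=21/2, d(EN,FO)=55/4, d(EN,T)=19/2
iteration 3: select C,EN (d=21/2, Q=-189/4); attach at lengths (87/16, 81/16); label the merged cluster CEN
  updated: d(CEN,FO)=65/8, d(CEN,T)=5
iteration 4: select CEN,FO (d=65/8, Q=-189/8); attach at lengths (21/16, 109/16); label the merged cluster CEFNO
  updated: d(CEFNO,T)=59/16
iteration 5: select CEFNO,T (d=59/16); attach at lengths (59/32, 59/32); label the merged cluster CEFNOT
final tree: (((C:87/16,(E:43/12,N:-31/12):81/16):21/16,(F:11/4,O:5/4):109/16):59/32,T:59/32)
total length: 437/16

437/16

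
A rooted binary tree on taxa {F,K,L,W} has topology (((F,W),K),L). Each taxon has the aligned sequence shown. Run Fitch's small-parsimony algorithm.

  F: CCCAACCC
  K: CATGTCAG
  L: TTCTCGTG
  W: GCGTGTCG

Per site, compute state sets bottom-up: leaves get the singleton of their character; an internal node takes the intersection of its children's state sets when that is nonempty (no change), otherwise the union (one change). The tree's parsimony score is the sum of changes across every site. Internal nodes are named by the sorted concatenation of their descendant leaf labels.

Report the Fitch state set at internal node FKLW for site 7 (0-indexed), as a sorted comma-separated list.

G

[col 0] FW: children F:{C}, W:{G} ∪→ {C,G}; cost 1
[col 0] FKW: children FW:{C,G}, K:{C} ∩→ {C}; cost 0
[col 0] FKLW: children FKW:{C}, L:{T} ∪→ {C,T}; cost 1
[col 1] FW: children F:{C}, W:{C} ∩→ {C}; cost 0
[col 1] FKW: children FW:{C}, K:{A} ∪→ {A,C}; cost 1
[col 1] FKLW: children FKW:{A,C}, L:{T} ∪→ {A,C,T}; cost 1
[col 2] FW: children F:{C}, W:{G} ∪→ {C,G}; cost 1
[col 2] FKW: children FW:{C,G}, K:{T} ∪→ {C,G,T}; cost 1
[col 2] FKLW: children FKW:{C,G,T}, L:{C} ∩→ {C}; cost 0
[col 3] FW: children F:{A}, W:{T} ∪→ {A,T}; cost 1
[col 3] FKW: children FW:{A,T}, K:{G} ∪→ {A,G,T}; cost 1
[col 3] FKLW: children FKW:{A,G,T}, L:{T} ∩→ {T}; cost 0
[col 4] FW: children F:{A}, W:{G} ∪→ {A,G}; cost 1
[col 4] FKW: children FW:{A,G}, K:{T} ∪→ {A,G,T}; cost 1
[col 4] FKLW: children FKW:{A,G,T}, L:{C} ∪→ {A,C,G,T}; cost 1
[col 5] FW: children F:{C}, W:{T} ∪→ {C,T}; cost 1
[col 5] FKW: children FW:{C,T}, K:{C} ∩→ {C}; cost 0
[col 5] FKLW: children FKW:{C}, L:{G} ∪→ {C,G}; cost 1
[col 6] FW: children F:{C}, W:{C} ∩→ {C}; cost 0
[col 6] FKW: children FW:{C}, K:{A} ∪→ {A,C}; cost 1
[col 6] FKLW: children FKW:{A,C}, L:{T} ∪→ {A,C,T}; cost 1
[col 7] FW: children F:{C}, W:{G} ∪→ {C,G}; cost 1
[col 7] FKW: children FW:{C,G}, K:{G} ∩→ {G}; cost 0
[col 7] FKLW: children FKW:{G}, L:{G} ∩→ {G}; cost 0
per-site changes: [2, 2, 2, 2, 3, 2, 2, 1]; total = 16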